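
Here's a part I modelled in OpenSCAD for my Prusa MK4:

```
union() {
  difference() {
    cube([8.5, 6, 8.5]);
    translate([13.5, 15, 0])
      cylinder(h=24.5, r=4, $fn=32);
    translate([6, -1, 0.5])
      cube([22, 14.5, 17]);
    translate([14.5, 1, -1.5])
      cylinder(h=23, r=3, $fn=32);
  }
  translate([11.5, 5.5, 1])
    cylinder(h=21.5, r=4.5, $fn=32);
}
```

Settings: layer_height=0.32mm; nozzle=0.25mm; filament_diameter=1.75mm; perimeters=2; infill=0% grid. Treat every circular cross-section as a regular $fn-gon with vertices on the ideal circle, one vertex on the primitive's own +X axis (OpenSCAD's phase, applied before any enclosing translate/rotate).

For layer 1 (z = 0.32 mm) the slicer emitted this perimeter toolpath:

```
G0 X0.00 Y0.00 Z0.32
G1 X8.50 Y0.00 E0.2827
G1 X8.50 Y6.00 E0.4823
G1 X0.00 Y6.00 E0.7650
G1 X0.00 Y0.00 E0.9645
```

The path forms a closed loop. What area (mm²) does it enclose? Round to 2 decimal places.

Apply the shoelace formula to the sequence of (X, Y) vertices; enclosed area = 51.00 mm².

51.00 mm²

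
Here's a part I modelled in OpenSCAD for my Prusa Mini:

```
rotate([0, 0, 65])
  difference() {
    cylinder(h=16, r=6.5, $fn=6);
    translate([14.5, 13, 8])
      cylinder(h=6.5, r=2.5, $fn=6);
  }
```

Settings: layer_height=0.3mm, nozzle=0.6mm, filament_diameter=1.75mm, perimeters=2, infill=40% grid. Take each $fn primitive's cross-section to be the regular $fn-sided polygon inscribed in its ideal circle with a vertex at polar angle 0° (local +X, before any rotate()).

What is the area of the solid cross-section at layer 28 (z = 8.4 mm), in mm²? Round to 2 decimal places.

109.77 mm²

At z = 8.4 mm: the cylinder: section is a regular 6-gon, circumradius r=6.5 (area = (6/2)·6.500²·sin(360°/6) = 109.77 mm²); the r=2.5 cylinder at (14.5, 13) gives a regular 6-gon of circumradius 2.5 (constant along its height) (area = (6/2)·2.500²·sin(360°/6) = 16.24 mm²); After the difference (first − rest): starting from the r=6.5 cylinder (109.77 mm²), the r=2.5 cylinder at (14.5, 13) misses the remaining region (no effect) — area = 109.77 mm²; (rotated 65° about Z; rotation is an isometry so areas/perimeters/island counts are preserved). Overall, the cross-section is a single solid region. Net area = 109.77 mm².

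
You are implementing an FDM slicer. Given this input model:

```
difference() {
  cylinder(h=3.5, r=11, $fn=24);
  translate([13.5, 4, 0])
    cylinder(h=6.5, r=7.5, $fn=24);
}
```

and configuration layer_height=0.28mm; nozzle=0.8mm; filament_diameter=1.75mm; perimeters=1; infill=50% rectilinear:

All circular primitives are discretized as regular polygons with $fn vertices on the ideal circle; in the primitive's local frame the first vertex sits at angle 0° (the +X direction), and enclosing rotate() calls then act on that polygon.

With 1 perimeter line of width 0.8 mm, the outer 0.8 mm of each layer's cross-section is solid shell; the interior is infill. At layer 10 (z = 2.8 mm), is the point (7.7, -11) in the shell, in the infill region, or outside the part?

At z = 2.8 mm: the cylinder: section is a regular 24-gon, circumradius r=11; the r=7.5 cylinder at (13.5, 4) contributes a regular 24-gon of circumradius 7.5; After the difference (first − rest): starting from the r=11 cylinder, the r=7.5 cylinder at (13.5, 4) partially overlaps it — only the 34.09 mm² overlap (of its 174.70 mm²) is removed, clipping the outline — 1 connected region. Overall, the cross-section is a single solid region. The nearest boundary edge runs (7.78, -7.78)→(5.50, -9.53); distance from the point to it = 2.51 mm. The point is not inside any of the regions above, so it lies outside the cross-section (2.51 mm from the nearest boundary).

outside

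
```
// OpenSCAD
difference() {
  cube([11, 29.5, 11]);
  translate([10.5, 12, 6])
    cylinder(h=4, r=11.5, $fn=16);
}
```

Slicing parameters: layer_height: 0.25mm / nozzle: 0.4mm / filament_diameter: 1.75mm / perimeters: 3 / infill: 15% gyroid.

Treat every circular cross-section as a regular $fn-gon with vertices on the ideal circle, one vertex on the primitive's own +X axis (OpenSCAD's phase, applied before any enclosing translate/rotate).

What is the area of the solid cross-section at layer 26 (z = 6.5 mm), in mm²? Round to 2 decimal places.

115.58 mm²

At z = 6.5 mm: the cube (footprint 11×29.5) is included at this height (area 324.50 mm²); the r=11.5 cylinder at (10.5, 12) contributes a regular 16-gon of circumradius 11.5 (area = (16/2)·11.500²·sin(360°/16) = 404.88 mm²); Taking the first minus the rest: starting from the 11×29.5 cube (324.50 mm²), the r=11.5 cylinder at (10.5, 12) partially overlaps it — only the 208.92 mm² overlap (of its 404.88 mm²) is removed, clipping the outline — area = 115.58 mm². Overall, the cross-section has 2 separate islands. Net area = 115.58 mm².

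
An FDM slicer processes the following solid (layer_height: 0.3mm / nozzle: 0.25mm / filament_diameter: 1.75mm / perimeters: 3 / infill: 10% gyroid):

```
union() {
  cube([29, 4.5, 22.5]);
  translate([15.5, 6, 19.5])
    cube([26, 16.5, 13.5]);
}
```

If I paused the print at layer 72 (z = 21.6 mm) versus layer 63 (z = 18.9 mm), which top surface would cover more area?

Layer 72 (z = 21.6): the cube is present — its section is the full 29×4.5 rectangle (area 130.50 mm²); the 26×16.5 cube at (15.5, 6) contributes its full rectangle (area 429.00 mm²); Taking the union: the 2 present regions are separate (no shared area or edge), so areas and boundary lengths simply add and each stays a separate island — area = 559.50 mm². So its area = 559.50 mm². Layer 63 (z = 18.9): the 29×4.5 cube contributes its full rectangle (area 130.50 mm²); the cube at (15.5, 6) does not reach this height (z outside [19.5, 33]); Combining (union): only the 29×4.5 cube is present, so the union is just that shape — area = 130.50 mm². So its area = 130.50 mm². Layer 72 is larger (559.50 vs 130.50 mm²).

layer 72 (z = 21.6 mm)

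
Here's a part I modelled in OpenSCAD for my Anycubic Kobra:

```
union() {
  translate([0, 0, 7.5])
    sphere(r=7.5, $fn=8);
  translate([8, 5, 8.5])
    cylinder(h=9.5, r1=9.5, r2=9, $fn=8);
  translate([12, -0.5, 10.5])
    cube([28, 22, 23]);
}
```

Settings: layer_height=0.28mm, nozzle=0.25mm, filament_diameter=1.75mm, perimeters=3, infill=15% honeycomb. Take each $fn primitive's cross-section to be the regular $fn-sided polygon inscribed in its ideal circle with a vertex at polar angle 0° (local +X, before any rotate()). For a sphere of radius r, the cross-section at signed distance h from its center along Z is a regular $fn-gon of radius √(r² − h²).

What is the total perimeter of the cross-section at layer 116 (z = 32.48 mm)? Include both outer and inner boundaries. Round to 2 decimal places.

At z = 32.48 mm: the sphere is absent (|z−center|=24.980 > r=7.5); the cone at (8, 5) does not reach this height (z outside [8.5, 18]); the cube at (12, -0.5) (footprint 28×22) is included at this height (perimeter 100.00 mm); Combining (union): only the 28×22 cube at (12, -0.5) is present, so the union is just that shape — boundary = 100.00 mm. Overall, the cross-section is a single solid region. Total boundary length (outer) = 100.00 mm.

100.00 mm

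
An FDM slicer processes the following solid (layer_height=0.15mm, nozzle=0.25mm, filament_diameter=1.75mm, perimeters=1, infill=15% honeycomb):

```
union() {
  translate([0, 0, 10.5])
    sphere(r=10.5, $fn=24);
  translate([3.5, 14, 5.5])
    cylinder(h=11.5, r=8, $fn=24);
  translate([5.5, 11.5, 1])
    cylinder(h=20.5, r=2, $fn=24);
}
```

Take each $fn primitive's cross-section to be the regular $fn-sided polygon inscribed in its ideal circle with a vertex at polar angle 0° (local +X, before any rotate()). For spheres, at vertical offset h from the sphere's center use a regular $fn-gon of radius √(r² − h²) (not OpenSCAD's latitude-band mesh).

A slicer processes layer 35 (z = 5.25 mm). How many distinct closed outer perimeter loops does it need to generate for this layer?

At z = 5.25 mm: the r=10.5 sphere slices to a regular 24-gon of circumradius 9.093 (√(r²−h²) with h=5.25 from center); the cylinder at (3.5, 14) does not reach this height (z outside [5.5, 17]); the r=2 cylinder at (5.5, 11.5) gives a regular 24-gon of circumradius 2 (constant along its height); Taking the union: the 2 present regions are separate (no shared area or edge), so areas and boundary lengths simply add and each stays a separate island — 2 connected regions. The result has 2 disconnected regions.

2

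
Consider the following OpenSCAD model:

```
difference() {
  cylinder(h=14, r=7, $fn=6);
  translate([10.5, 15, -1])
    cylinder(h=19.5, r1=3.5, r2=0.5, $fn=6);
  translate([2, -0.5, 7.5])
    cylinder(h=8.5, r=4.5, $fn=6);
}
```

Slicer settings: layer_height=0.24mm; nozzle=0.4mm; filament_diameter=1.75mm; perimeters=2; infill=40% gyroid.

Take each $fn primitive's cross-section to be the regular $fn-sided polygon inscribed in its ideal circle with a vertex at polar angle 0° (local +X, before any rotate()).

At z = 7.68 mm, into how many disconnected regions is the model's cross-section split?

1

At z = 7.68 mm: the r=7 cylinder gives a regular 6-gon of circumradius 7 (constant along its height); the cone at (10.5, 15): at t=0.445 of its height the radius interpolates to r₁+(r₂−r₁)t = 2.165, giving a regular 6-gon of that circumradius; the cylinder at (2, -0.5): section is a regular 6-gon, circumradius r=4.5; After the difference (first − rest): starting from the r=7 cylinder, the cone at (10.5, 15) misses the remaining region (no effect); the r=4.5 cylinder at (2, -0.5) lies wholly inside it (removes its full 52.61 mm² and its 27.00 mm outline becomes a hole wall) — 1 connected region with 1 hole. The result has 1 disconnected region.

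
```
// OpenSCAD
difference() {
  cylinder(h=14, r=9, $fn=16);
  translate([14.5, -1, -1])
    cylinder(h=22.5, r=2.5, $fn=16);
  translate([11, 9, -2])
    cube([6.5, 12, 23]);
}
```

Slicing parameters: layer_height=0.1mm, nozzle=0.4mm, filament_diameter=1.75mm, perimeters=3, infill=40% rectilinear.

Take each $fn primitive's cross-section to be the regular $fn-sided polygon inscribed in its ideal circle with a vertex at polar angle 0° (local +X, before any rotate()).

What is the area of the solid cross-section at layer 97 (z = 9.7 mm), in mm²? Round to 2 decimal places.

At z = 9.7 mm: the r=9 cylinder gives a regular 16-gon of circumradius 9 (constant along its height) (area = (16/2)·9.000²·sin(360°/16) = 247.98 mm²); the r=2.5 cylinder at (14.5, -1) contributes a regular 16-gon of circumradius 2.5 (area = (16/2)·2.500²·sin(360°/16) = 19.13 mm²); the cube at (11, 9) is present — its section is the full 6.5×12 rectangle (area 78.00 mm²); Subtracting the remaining from the first: starting from the r=9 cylinder (247.98 mm²), the r=2.5 cylinder at (14.5, -1) misses the remaining region (no effect); the 6.5×12 cube at (11, 9) misses the remaining region (no effect) — area = 247.98 mm². Overall, the cross-section is a single solid region. Net area = 247.98 mm².

247.98 mm²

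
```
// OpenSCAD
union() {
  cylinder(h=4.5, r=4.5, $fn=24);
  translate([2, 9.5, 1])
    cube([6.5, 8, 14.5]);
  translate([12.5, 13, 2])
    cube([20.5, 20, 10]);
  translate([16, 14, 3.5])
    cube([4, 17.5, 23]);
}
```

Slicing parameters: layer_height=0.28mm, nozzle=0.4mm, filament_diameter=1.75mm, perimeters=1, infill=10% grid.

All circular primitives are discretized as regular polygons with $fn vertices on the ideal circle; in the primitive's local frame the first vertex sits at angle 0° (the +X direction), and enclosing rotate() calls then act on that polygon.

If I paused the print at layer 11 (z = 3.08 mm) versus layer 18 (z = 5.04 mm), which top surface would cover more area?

Layer 11 (z = 3.08): the cylinder: section is a regular 24-gon, circumradius r=4.5 (area = (24/2)·4.500²·sin(360°/24) = 62.89 mm²); the cube at (2, 9.5) is present — its section is the full 6.5×8 rectangle (area 52.00 mm²); the cube at (12.5, 13) is present — its section is the full 20.5×20 rectangle (area 410.00 mm²); the cube at (16, 14) does not reach this height (z outside [3.5, 26.5]); Merging all regions: the 3 present regions are separate (no shared area or edge), so areas and boundary lengths simply add and each stays a separate island — area = 524.89 mm². So its area = 524.89 mm². Layer 18 (z = 5.04): the cylinder does not reach this height (z outside [0, 4.5]); the cube at (2, 9.5) is present — its section is the full 6.5×8 rectangle (area 52.00 mm²); the cube at (12.5, 13) (footprint 20.5×20) is included at this height (area 410.00 mm²); the cube at (16, 14) (footprint 4×17.5) is included at this height (area 70.00 mm²); Combining (union): the regions partially overlap — summed areas 532.00 mm² minus the doubly-counted overlap 70.00 mm² gives 462.00 mm² — area = 462.00 mm². So its area = 462.00 mm². Layer 11 is larger (524.89 vs 462.00 mm²).

layer 11 (z = 3.08 mm)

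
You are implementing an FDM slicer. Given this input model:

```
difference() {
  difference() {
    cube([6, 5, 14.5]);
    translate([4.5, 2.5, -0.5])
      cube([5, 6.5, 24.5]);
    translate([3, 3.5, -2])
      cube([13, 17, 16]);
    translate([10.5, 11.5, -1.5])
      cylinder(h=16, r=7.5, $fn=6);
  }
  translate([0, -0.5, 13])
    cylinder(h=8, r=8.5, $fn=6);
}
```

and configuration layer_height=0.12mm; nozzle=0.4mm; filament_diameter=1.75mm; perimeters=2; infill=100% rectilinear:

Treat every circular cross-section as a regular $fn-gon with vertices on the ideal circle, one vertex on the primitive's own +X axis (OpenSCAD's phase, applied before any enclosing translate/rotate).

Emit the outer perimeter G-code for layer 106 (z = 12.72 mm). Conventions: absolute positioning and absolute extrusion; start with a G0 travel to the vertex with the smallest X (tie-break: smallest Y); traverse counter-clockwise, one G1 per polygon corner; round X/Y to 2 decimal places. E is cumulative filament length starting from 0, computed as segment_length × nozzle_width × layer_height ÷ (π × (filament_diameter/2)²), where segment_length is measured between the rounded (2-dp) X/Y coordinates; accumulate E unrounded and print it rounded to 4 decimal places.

At z = 12.72 mm: the 6×5 cube contributes its full rectangle; the cube at (4.5, 2.5) is present — its section is the full 5×6.5 rectangle; the cube at (3, 3.5) (footprint 13×17) is included at this height; the r=7.5 cylinder at (10.5, 11.5) contributes a regular 6-gon of circumradius 7.5; Taking the first minus the rest: starting from the 6×5 cube, the 5×6.5 cube at (4.5, 2.5) partially overlaps it — only the 3.75 mm² overlap (of its 32.50 mm²) is removed, clipping the outline; the 13×17 cube at (3, 3.5) partially overlaps it — only the 2.25 mm² overlap (of its 221.00 mm²) is removed, clipping the outline; the r=7.5 cylinder at (10.5, 11.5) misses the remaining region (no effect) — 1 connected region; the cylinder at (0, -0.5) does not reach this height (z outside [13, 21]); After the difference (first − rest): none of the subtracted shapes is present at this height, so that combined region is unchanged — 1 connected region. The outline is a single polygon with 8 vertices. Extrusion per mm of travel: 0.4 × 0.12 / (π × 0.875²) = 0.019956. Accumulating E over each segment gives final E = 0.4390.

G0 X0.00 Y0.00 Z12.72
G1 X6.00 Y0.00 E0.1197
G1 X6.00 Y2.50 E0.1696
G1 X4.50 Y2.50 E0.1996
G1 X4.50 Y3.50 E0.2195
G1 X3.00 Y3.50 E0.2495
G1 X3.00 Y5.00 E0.2794
G1 X0.00 Y5.00 E0.3393
G1 X0.00 Y0.00 E0.4390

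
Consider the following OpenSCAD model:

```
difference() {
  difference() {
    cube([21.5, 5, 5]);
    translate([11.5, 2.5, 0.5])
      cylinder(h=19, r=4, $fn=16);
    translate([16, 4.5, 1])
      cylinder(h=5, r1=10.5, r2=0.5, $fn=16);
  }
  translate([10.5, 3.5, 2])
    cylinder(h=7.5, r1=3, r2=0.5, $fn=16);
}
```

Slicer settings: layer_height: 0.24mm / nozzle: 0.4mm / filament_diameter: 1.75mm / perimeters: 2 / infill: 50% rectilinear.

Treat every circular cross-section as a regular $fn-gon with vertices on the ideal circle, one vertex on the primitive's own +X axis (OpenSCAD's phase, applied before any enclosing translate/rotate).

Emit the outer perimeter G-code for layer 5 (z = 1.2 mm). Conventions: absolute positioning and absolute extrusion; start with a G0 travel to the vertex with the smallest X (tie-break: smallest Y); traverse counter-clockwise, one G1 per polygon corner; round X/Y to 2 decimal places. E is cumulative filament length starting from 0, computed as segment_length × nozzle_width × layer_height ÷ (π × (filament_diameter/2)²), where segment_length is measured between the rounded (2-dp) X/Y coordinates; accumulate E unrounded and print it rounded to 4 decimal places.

G0 X0.00 Y0.00 Z1.20
G1 X7.09 Y0.00 E0.2830
G1 X6.67 Y0.63 E0.3132
G1 X5.90 Y4.50 E0.4707
G1 X6.00 Y5.00 E0.4910
G1 X0.00 Y5.00 E0.7305
G1 X0.00 Y0.00 E0.9301

At z = 1.2 mm: the cube is present — its section is the full 21.5×5 rectangle; the r=4 cylinder at (11.5, 2.5) gives a regular 16-gon of circumradius 4 (constant along its height); the cone at (16, 4.5): at t=0.040 of its height the radius interpolates to r₁+(r₂−r₁)t = 10.100, giving a regular 16-gon of that circumradius; Taking the first minus the rest: starting from the 21.5×5 cube, the r=4 cylinder at (11.5, 2.5) partially overlaps it — only the 36.63 mm² overlap (of its 48.98 mm²) is removed, clipping the outline; the cone at (16, 4.5) partially overlaps it — only the 39.23 mm² overlap (of its 312.30 mm²) is removed, clipping the outline — 1 connected region; the cone at (10.5, 3.5) does not reach this height (z outside [2, 9.5]); Taking the first minus the rest: none of the subtracted shapes is present at this height, so the result so far is unchanged — 1 connected region. The outline is a single polygon with 6 vertices. Extrusion per mm of travel: 0.4 × 0.24 / (π × 0.875²) = 0.039912. Accumulating E over each segment gives final E = 0.9301.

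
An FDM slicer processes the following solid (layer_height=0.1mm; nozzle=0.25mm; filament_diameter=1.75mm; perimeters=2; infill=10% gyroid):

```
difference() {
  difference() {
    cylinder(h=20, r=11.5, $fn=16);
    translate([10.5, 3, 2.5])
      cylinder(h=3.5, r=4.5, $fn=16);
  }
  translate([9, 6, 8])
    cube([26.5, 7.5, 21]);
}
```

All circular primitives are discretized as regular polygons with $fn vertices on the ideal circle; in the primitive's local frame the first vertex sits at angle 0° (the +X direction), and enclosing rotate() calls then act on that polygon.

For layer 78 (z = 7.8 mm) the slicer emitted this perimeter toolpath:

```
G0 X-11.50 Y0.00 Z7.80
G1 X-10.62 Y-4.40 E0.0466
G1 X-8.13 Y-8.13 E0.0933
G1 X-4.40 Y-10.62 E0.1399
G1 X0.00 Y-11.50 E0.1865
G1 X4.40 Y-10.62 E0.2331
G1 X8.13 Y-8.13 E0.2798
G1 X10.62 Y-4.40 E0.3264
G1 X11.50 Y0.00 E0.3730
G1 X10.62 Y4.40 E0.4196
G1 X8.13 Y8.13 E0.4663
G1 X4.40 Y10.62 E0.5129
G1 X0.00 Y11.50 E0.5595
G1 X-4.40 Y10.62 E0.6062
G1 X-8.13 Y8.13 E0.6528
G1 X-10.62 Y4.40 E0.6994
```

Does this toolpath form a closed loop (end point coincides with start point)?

no

Start point (G0): (-11.50, 0.00). End point (last G1): the path does not return to the start — open.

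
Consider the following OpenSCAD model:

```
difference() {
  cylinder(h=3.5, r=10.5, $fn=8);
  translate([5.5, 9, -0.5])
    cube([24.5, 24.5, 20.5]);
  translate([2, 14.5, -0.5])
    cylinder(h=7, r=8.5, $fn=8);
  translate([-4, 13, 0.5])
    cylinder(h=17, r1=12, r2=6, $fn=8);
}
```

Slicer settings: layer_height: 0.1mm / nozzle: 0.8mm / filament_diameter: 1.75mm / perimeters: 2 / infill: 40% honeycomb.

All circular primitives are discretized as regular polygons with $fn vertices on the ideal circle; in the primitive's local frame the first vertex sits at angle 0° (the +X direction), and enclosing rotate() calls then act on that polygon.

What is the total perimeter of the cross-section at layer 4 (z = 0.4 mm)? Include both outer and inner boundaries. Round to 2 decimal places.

64.48 mm

At z = 0.4 mm: the cylinder: section is a regular 8-gon, circumradius r=10.5 (perimeter = 2·8·10.500·sin(180°/8) = 64.29 mm); the 24.5×24.5 cube at (5.5, 9) contributes its full rectangle (perimeter 98.00 mm); the cylinder at (2, 14.5): section is a regular 8-gon, circumradius r=8.5 (perimeter = 2·8·8.500·sin(180°/8) = 52.04 mm); the cone at (-4, 13) is absent (z outside [0.5, 17.5]); Taking the first minus the rest: starting from the r=10.5 cylinder, the 24.5×24.5 cube at (5.5, 9) misses the remaining region (no effect); the r=8.5 cylinder at (2, 14.5) partially overlaps it — only the 23.56 mm² overlap (of its 204.35 mm²) is removed, clipping the outline — boundary = 64.48 mm. Overall, the cross-section is a single solid region. Total boundary length (outer) = 64.48 mm.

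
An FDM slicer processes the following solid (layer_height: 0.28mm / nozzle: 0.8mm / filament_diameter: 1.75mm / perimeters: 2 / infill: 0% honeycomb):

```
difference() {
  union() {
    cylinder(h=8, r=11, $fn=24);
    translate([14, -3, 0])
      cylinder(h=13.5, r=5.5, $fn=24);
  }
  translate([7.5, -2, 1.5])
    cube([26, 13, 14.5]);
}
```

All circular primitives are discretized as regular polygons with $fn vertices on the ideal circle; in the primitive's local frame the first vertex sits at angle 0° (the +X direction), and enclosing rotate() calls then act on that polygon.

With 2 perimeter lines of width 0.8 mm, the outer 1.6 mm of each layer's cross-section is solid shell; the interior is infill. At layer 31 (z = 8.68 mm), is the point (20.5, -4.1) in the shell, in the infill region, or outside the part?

outside

At z = 8.68 mm: the cylinder is absent (z outside [0, 8]); the cylinder at (14, -3): section is a regular 24-gon, circumradius r=5.5; Combining (union): only the r=5.5 cylinder at (14, -3) is present, so the union is just that shape — 1 connected region; the cube at (7.5, -2) is present — its section is the full 26×13 rectangle; Taking the first minus the rest: starting from that combined region, the 26×13 cube at (7.5, -2) partially overlaps it — only the 36.11 mm² overlap (of its 338.00 mm²) is removed, clipping the outline — 1 connected region. Overall, the cross-section is a single solid region. The nearest boundary edge runs (19.50, -3.00)→(19.31, -4.42); distance from the point to it = 1.14 mm. The point is not inside any of the regions above, so it lies outside the cross-section (1.14 mm from the nearest boundary).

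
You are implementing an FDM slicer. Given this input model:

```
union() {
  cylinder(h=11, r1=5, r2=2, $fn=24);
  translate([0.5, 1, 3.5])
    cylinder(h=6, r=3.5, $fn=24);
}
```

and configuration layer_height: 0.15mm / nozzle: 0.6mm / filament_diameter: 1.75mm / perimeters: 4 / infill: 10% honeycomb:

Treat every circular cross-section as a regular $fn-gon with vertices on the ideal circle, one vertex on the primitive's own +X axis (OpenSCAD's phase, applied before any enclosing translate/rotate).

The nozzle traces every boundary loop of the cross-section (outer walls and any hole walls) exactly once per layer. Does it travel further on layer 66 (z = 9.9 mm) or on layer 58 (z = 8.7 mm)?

layer 58 (z = 8.7 mm)

Layer 66 (z = 9.9): the cone contributes a regular 24-gon of circumradius 2.300 (interpolated between r1=5 and r2=2 at t=0.900) (perimeter = 2·24·2.300·sin(180°/24) = 14.41 mm); the cylinder at (0.5, 1) is absent (z outside [3.5, 9.5]); Combining (union): only the cone is present, so the union is just that shape — boundary = 14.41 mm. So its perimeter = 14.41 mm. Layer 58 (z = 8.7): the cone contributes a regular 24-gon of circumradius 2.627 (interpolated between r1=5 and r2=2 at t=0.791) (perimeter = 2·24·2.627·sin(180°/24) = 16.46 mm); the r=3.5 cylinder at (0.5, 1) gives a regular 24-gon of circumradius 3.5 (constant along its height) (perimeter = 2·24·3.500·sin(180°/24) = 21.93 mm); Merging all regions: the regions partially overlap (shared area 20.76 mm²), so the edge portions inside another operand are dropped and the merged outline is re-measured after clipping — boundary = 22.16 mm. So its perimeter = 22.16 mm. Layer 58 is larger (22.16 vs 14.41 mm).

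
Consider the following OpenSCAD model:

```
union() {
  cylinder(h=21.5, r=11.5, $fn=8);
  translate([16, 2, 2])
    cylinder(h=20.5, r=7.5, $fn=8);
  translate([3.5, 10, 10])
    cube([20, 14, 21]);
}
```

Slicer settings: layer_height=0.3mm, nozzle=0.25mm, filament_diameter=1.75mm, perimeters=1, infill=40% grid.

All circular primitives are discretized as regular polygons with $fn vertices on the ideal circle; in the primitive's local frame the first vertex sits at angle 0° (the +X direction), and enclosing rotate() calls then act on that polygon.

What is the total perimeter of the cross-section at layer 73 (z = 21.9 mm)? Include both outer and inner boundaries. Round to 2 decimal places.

At z = 21.9 mm: the cylinder is not intersected at this z (z outside [0, 21.5]); the r=7.5 cylinder at (16, 2) gives a regular 8-gon of circumradius 7.5 (constant along its height) (perimeter = 2·8·7.500·sin(180°/8) = 45.92 mm); the cube at (3.5, 10) is present — its section is the full 20×14 rectangle (perimeter 68.00 mm); Merging all regions: the 2 present regions are separate (no shared area or edge), so areas and boundary lengths simply add and each stays a separate island — boundary = 113.92 mm. Overall, the cross-section has 2 separate islands. Total boundary length (outer) = 113.92 mm.

113.92 mm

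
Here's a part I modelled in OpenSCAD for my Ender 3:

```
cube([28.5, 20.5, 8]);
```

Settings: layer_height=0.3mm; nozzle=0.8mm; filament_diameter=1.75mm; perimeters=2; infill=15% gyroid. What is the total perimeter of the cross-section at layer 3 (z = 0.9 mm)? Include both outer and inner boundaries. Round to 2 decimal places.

At z = 0.9 mm: the cube is present — its section is the full 28.5×20.5 rectangle (perimeter 98.00 mm). Overall, the cross-section is a single solid region. Total boundary length (outer) = 98.00 mm.

98.00 mm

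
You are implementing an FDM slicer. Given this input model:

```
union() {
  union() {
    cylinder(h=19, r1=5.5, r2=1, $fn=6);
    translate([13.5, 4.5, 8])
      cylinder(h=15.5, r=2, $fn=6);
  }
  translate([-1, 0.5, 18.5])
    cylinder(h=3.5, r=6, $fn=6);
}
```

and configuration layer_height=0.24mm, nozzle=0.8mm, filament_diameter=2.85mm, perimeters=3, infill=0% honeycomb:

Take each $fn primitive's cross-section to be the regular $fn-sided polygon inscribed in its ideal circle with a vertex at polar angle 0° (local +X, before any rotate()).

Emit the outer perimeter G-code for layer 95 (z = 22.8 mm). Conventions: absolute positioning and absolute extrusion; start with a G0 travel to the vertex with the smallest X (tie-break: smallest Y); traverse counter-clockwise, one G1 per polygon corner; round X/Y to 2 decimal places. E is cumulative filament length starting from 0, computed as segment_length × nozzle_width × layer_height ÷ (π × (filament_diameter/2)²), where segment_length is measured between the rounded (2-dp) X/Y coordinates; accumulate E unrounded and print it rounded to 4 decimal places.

At z = 22.8 mm: the cone is absent (z outside [0, 19]); the cylinder at (13.5, 4.5): section is a regular 6-gon, circumradius r=2; Merging all regions: only the r=2 cylinder at (13.5, 4.5) is present, so the union is just that shape — 1 connected region; the cylinder at (-1, 0.5) does not reach this height (z outside [18.5, 22]); Merging all regions: only the result so far is present, so the union is just that shape — 1 connected region. The outline is a single polygon with 6 vertices. Extrusion per mm of travel: 0.8 × 0.24 / (π × 1.425²) = 0.030097. Accumulating E over each segment gives final E = 0.3609.

G0 X11.50 Y4.50 Z22.80
G1 X12.50 Y2.77 E0.0601
G1 X14.50 Y2.77 E0.1203
G1 X15.50 Y4.50 E0.1805
G1 X14.50 Y6.23 E0.2406
G1 X12.50 Y6.23 E0.3008
G1 X11.50 Y4.50 E0.3609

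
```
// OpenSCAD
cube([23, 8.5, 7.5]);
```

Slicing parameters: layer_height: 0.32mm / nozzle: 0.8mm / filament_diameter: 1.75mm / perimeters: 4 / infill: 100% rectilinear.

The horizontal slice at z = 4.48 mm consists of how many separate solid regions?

1

At z = 4.48 mm: the cube (footprint 23×8.5) is included at this height. The result has 1 disconnected region.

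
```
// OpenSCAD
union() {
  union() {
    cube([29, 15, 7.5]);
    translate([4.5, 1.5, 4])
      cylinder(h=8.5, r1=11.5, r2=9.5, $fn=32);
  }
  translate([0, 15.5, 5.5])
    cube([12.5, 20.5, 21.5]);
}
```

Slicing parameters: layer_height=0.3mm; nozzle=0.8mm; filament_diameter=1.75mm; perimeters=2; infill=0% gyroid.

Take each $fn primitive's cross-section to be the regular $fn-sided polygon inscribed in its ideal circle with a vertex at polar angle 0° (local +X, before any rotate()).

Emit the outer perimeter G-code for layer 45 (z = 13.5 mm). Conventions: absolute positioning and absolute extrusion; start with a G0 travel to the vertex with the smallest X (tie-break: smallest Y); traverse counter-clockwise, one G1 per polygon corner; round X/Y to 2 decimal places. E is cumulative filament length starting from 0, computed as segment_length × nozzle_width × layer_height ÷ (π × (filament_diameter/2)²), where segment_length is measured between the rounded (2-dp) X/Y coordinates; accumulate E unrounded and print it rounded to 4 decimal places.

At z = 13.5 mm: the cube does not reach this height (z outside [0, 7.5]); the cone at (4.5, 1.5) is absent (z outside [4, 12.5]); Merging all regions: nothing is present at this height; the cube at (0, 15.5) (footprint 12.5×20.5) is included at this height; Taking the union: only the 12.5×20.5 cube at (0, 15.5) is present, so the union is just that shape — 1 connected region. The outline is a single polygon with 4 vertices. Extrusion per mm of travel: 0.8 × 0.3 / (π × 0.875²) = 0.099780. Accumulating E over each segment gives final E = 6.5855.

G0 X0.00 Y15.50 Z13.50
G1 X12.50 Y15.50 E1.2473
G1 X12.50 Y36.00 E3.2928
G1 X0.00 Y36.00 E4.5400
G1 X0.00 Y15.50 E6.5855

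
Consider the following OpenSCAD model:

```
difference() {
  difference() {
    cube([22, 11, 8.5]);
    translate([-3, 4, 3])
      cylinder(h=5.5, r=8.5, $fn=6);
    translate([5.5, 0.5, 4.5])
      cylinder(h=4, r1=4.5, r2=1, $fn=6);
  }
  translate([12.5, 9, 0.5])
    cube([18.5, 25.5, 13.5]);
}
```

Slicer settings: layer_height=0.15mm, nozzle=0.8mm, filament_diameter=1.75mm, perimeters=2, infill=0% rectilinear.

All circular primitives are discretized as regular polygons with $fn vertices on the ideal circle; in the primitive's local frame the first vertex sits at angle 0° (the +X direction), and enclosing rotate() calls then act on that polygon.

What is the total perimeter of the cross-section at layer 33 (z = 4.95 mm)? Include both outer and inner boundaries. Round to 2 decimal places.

59.01 mm

At z = 4.95 mm: the 22×11 cube contributes its full rectangle (perimeter 66.00 mm); the cylinder at (-3, 4): section is a regular 6-gon, circumradius r=8.5 (perimeter = 2·6·8.500·sin(180°/6) = 51.00 mm); the cone at (5.5, 0.5) contributes a regular 6-gon of circumradius 4.106 (interpolated between r1=4.5 and r2=1 at t=0.113) (perimeter = 2·6·4.106·sin(180°/6) = 24.64 mm); Taking the first minus the rest: starting from the 22×11 cube, the r=8.5 cylinder at (-3, 4) partially overlaps it — only the 41.74 mm² overlap (of its 187.71 mm²) is removed, clipping the outline; the cone at (5.5, 0.5) partially overlaps it — only the 17.55 mm² overlap (of its 43.81 mm²) is removed, clipping the outline — boundary = 59.01 mm; the 18.5×25.5 cube at (12.5, 9) contributes its full rectangle (perimeter 88.00 mm); Subtracting the remaining from the first: starting from the result so far, the 18.5×25.5 cube at (12.5, 9) partially overlaps it — only the 19.00 mm² overlap (of its 471.75 mm²) is removed, clipping the outline — boundary = 59.01 mm. Overall, the cross-section is a single solid region. Total boundary length (outer) = 59.01 mm.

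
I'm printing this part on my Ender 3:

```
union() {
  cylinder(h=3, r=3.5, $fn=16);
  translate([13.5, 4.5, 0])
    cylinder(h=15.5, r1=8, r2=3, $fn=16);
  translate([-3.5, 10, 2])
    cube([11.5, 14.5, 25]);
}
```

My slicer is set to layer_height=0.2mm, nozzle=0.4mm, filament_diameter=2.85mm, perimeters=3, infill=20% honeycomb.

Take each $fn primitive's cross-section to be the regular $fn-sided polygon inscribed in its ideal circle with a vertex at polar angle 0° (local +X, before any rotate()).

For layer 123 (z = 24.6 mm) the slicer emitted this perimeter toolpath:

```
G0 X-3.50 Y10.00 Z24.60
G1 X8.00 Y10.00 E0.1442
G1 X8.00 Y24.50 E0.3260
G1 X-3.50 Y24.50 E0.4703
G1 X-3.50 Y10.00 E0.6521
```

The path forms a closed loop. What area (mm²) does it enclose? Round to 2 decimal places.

166.75 mm²

Apply the shoelace formula to the sequence of (X, Y) vertices; enclosed area = 166.75 mm².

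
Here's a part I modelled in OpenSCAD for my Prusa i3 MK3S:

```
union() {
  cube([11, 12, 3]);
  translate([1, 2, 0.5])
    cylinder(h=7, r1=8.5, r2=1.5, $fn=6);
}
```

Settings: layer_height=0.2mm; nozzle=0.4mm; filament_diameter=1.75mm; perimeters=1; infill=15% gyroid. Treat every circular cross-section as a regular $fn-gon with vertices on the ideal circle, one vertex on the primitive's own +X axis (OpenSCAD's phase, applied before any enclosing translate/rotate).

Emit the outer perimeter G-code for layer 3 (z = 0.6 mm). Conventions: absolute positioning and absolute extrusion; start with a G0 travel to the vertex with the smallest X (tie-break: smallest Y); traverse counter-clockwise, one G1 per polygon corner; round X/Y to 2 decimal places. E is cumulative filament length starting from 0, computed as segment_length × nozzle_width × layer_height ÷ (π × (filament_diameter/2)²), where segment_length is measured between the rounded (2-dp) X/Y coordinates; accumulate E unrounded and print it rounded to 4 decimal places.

At z = 0.6 mm: the cube is present — its section is the full 11×12 rectangle; the cone at (1, 2) contributes a regular 6-gon of circumradius 8.400 (interpolated between r1=8.5 and r2=1.5 at t=0.014); Taking the union: the regions partially overlap (shared area 70.75 mm²), so overlapping operands fuse into one piece — 1 connected region. The outline is a single polygon with 9 vertices. Extrusion per mm of travel: 0.4 × 0.2 / (π × 0.875²) = 0.033260. Accumulating E over each segment gives final E = 2.0941.

G0 X-7.40 Y2.00 Z0.60
G1 X-3.20 Y-5.27 E0.2793
G1 X5.20 Y-5.27 E0.5586
G1 X8.25 Y0.00 E0.7612
G1 X11.00 Y0.00 E0.8526
G1 X11.00 Y12.00 E1.2517
G1 X0.00 Y12.00 E1.6176
G1 X0.00 Y9.27 E1.7084
G1 X-3.20 Y9.27 E1.8148
G1 X-7.40 Y2.00 E2.0941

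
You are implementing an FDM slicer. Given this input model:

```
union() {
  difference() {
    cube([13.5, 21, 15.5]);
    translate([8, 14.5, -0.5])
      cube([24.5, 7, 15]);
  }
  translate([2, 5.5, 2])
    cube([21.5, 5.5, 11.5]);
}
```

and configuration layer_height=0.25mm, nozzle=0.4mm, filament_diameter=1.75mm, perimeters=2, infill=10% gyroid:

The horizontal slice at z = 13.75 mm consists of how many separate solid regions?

1

At z = 13.75 mm: the 13.5×21 cube contributes its full rectangle; the cube at (8, 14.5) (footprint 24.5×7) is included at this height; Taking the first minus the rest: starting from the 13.5×21 cube, the 24.5×7 cube at (8, 14.5) partially overlaps it — only the 35.75 mm² overlap (of its 171.50 mm²) is removed, clipping the outline — 1 connected region; the cube at (2, 5.5) is absent (z outside [2, 13.5]); Merging all regions: only the result so far is present, so the union is just that shape — 1 connected region. The result has 1 disconnected region.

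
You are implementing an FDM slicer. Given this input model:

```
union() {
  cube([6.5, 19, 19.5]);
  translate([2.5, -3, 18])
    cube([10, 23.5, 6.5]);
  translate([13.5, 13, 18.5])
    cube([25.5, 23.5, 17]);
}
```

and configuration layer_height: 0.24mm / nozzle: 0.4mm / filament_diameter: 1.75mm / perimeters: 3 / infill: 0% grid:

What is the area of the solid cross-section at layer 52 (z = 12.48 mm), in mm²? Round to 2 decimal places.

At z = 12.48 mm: the cube (footprint 6.5×19) is included at this height (area 123.50 mm²); the cube at (2.5, -3) is absent (z outside [18, 24.5]); the cube at (13.5, 13) does not reach this height (z outside [18.5, 35.5]); Taking the union: only the 6.5×19 cube is present, so the union is just that shape — area = 123.50 mm². Overall, the cross-section is a single solid region. Net area = 123.50 mm².

123.50 mm²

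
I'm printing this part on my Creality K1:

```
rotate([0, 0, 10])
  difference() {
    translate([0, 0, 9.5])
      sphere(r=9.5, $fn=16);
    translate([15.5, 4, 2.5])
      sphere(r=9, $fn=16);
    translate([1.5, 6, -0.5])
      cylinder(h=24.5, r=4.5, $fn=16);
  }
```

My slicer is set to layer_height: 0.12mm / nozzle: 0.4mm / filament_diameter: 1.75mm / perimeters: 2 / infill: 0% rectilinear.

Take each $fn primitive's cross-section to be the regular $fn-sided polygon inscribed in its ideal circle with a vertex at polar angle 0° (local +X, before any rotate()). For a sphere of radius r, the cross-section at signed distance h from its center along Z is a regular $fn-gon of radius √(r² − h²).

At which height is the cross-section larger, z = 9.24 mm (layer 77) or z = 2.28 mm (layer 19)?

layer 77 (z = 9.24 mm)

Layer 77 (z = 9.24): the r=9.5 sphere contributes a regular 16-gon of circumradius √(9.5²−0.26²) = 9.496 (area = (16/2)·9.496²·sin(360°/16) = 276.09 mm²); the r=9 sphere at (15.5, 4) contributes a regular 16-gon of circumradius √(9²−6.74²) = 5.964 (area = (16/2)·5.964²·sin(360°/16) = 108.90 mm²); the cylinder at (1.5, 6): section is a regular 16-gon, circumradius r=4.5 (area = (16/2)·4.500²·sin(360°/16) = 61.99 mm²); Taking the first minus the rest: starting from the r=9.5 sphere (276.09 mm²), the r=9 sphere at (15.5, 4) misses the remaining region (no effect); the r=4.5 cylinder at (1.5, 6) partially overlaps it — only the 55.21 mm² overlap (of its 61.99 mm²) is removed, clipping the outline — area = 220.89 mm²; (whole slice rotated 10° about Z — lengths, areas and connectivity unchanged). So its area = 220.89 mm². Layer 19 (z = 2.28): the r=9.5 sphere contributes a regular 16-gon of circumradius √(9.5²−7.22²) = 6.174 (area = (16/2)·6.174²·sin(360°/16) = 116.71 mm²); the r=9 sphere at (15.5, 4) contributes a regular 16-gon of circumradius √(9²−0.22²) = 8.997 (area = (16/2)·8.997²·sin(360°/16) = 247.83 mm²); the r=4.5 cylinder at (1.5, 6) contributes a regular 16-gon of circumradius 4.5 (area = (16/2)·4.500²·sin(360°/16) = 61.99 mm²); After the difference (first − rest): starting from the r=9.5 sphere (116.71 mm²), the r=9 sphere at (15.5, 4) misses the remaining region (no effect); the r=4.5 cylinder at (1.5, 6) partially overlaps it — only the 25.41 mm² overlap (of its 61.99 mm²) is removed, clipping the outline — area = 91.29 mm²; (whole slice rotated 10° about Z — lengths, areas and connectivity unchanged). So its area = 91.29 mm². Layer 77 is larger (220.89 vs 91.29 mm²).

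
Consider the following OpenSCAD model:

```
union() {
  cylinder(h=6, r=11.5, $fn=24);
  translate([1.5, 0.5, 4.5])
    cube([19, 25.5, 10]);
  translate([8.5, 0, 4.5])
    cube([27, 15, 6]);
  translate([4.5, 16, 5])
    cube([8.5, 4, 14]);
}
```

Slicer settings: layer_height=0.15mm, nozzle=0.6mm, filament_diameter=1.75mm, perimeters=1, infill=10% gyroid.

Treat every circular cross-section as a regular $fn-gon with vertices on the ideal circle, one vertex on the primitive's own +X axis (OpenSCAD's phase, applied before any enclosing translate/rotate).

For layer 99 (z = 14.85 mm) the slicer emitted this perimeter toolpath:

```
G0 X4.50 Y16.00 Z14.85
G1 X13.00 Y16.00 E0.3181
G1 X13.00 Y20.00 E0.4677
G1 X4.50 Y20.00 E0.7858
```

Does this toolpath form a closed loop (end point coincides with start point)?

no

Start point (G0): (4.50, 16.00). End point (last G1): the path does not return to the start — open.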